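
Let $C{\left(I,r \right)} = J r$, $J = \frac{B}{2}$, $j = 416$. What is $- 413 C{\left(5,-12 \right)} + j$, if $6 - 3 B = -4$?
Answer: $8676$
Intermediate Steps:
$B = \frac{10}{3}$ ($B = 2 - - \frac{4}{3} = 2 + \frac{4}{3} = \frac{10}{3} \approx 3.3333$)
$J = \frac{5}{3}$ ($J = \frac{10}{3 \cdot 2} = \frac{10}{3} \cdot \frac{1}{2} = \frac{5}{3} \approx 1.6667$)
$C{\left(I,r \right)} = \frac{5 r}{3}$
$- 413 C{\left(5,-12 \right)} + j = - 413 \cdot \frac{5}{3} \left(-12\right) + 416 = \left(-413\right) \left(-20\right) + 416 = 8260 + 416 = 8676$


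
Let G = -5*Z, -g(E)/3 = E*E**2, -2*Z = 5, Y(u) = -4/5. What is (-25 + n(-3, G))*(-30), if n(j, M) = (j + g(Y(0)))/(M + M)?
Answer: 469848/625 ≈ 751.76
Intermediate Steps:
Y(u) = -4/5 (Y(u) = -4*1/5 = -4/5)
Z = -5/2 (Z = -1/2*5 = -5/2 ≈ -2.5000)
g(E) = -3*E**3 (g(E) = -3*E*E**2 = -3*E**3)
G = 25/2 (G = -5*(-5/2) = 25/2 ≈ 12.500)
n(j, M) = (192/125 + j)/(2*M) (n(j, M) = (j - 3*(-4/5)**3)/(M + M) = (j - 3*(-64/125))/((2*M)) = (j + 192/125)*(1/(2*M)) = (192/125 + j)*(1/(2*M)) = (192/125 + j)/(2*M))
(-25 + n(-3, G))*(-30) = (-25 + (192 + 125*(-3))/(250*(25/2)))*(-30) = (-25 + (1/250)*(2/25)*(192 - 375))*(-30) = (-25 + (1/250)*(2/25)*(-183))*(-30) = (-25 - 183/3125)*(-30) = -78308/3125*(-30) = 469848/625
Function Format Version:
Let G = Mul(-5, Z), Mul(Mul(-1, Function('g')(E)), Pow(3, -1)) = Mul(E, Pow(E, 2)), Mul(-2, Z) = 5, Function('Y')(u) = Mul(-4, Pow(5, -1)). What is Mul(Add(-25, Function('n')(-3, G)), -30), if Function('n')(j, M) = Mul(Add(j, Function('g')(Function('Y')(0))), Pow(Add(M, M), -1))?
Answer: Rational(469848, 625) ≈ 751.76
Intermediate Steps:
Function('Y')(u) = Rational(-4, 5) (Function('Y')(u) = Mul(-4, Rational(1, 5)) = Rational(-4, 5))
Z = Rational(-5, 2) (Z = Mul(Rational(-1, 2), 5) = Rational(-5, 2) ≈ -2.5000)
Function('g')(E) = Mul(-3, Pow(E, 3)) (Function('g')(E) = Mul(-3, Mul(E, Pow(E, 2))) = Mul(-3, Pow(E, 3)))
G = Rational(25, 2) (G = Mul(-5, Rational(-5, 2)) = Rational(25, 2) ≈ 12.500)
Function('n')(j, M) = Mul(Rational(1, 2), Pow(M, -1), Add(Rational(192, 125), j)) (Function('n')(j, M) = Mul(Add(j, Mul(-3, Pow(Rational(-4, 5), 3))), Pow(Add(M, M), -1)) = Mul(Add(j, Mul(-3, Rational(-64, 125))), Pow(Mul(2, M), -1)) = Mul(Add(j, Rational(192, 125)), Mul(Rational(1, 2), Pow(M, -1))) = Mul(Add(Rational(192, 125), j), Mul(Rational(1, 2), Pow(M, -1))) = Mul(Rational(1, 2), Pow(M, -1), Add(Rational(192, 125), j)))
Mul(Add(-25, Function('n')(-3, G)), -30) = Mul(Add(-25, Mul(Rational(1, 250), Pow(Rational(25, 2), -1), Add(192, Mul(125, -3)))), -30) = Mul(Add(-25, Mul(Rational(1, 250), Rational(2, 25), Add(192, -375))), -30) = Mul(Add(-25, Mul(Rational(1, 250), Rational(2, 25), -183)), -30) = Mul(Add(-25, Rational(-183, 3125)), -30) = Mul(Rational(-78308, 3125), -30) = Rational(469848, 625)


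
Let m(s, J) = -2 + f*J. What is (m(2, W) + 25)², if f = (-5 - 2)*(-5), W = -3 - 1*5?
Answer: 66049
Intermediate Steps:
W = -8 (W = -3 - 5 = -8)
f = 35 (f = -7*(-5) = 35)
m(s, J) = -2 + 35*J
(m(2, W) + 25)² = ((-2 + 35*(-8)) + 25)² = ((-2 - 280) + 25)² = (-282 + 25)² = (-257)² = 66049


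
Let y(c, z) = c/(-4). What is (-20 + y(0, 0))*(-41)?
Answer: 820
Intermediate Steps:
y(c, z) = -c/4 (y(c, z) = c*(-1/4) = -c/4)
(-20 + y(0, 0))*(-41) = (-20 - 1/4*0)*(-41) = (-20 + 0)*(-41) = -20*(-41) = 820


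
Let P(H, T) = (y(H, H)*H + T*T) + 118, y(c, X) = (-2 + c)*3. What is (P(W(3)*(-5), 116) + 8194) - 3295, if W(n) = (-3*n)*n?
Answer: 72338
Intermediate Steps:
W(n) = -3*n**2
y(c, X) = -6 + 3*c
P(H, T) = 118 + T**2 + H*(-6 + 3*H) (P(H, T) = ((-6 + 3*H)*H + T*T) + 118 = (H*(-6 + 3*H) + T**2) + 118 = (T**2 + H*(-6 + 3*H)) + 118 = 118 + T**2 + H*(-6 + 3*H))
(P(W(3)*(-5), 116) + 8194) - 3295 = ((118 + 116**2 + 3*(-3*3**2*(-5))*(-2 - 3*3**2*(-5))) + 8194) - 3295 = ((118 + 13456 + 3*(-3*9*(-5))*(-2 - 3*9*(-5))) + 8194) - 3295 = ((118 + 13456 + 3*(-27*(-5))*(-2 - 27*(-5))) + 8194) - 3295 = ((118 + 13456 + 3*135*(-2 + 135)) + 8194) - 3295 = ((118 + 13456 + 3*135*133) + 8194) - 3295 = ((118 + 13456 + 53865) + 8194) - 3295 = (67439 + 8194) - 3295 = 75633 - 3295 = 72338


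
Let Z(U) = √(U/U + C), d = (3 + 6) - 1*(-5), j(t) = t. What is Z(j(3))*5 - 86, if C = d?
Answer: -86 + 5*√15 ≈ -66.635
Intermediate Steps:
d = 14 (d = 9 + 5 = 14)
C = 14
Z(U) = √15 (Z(U) = √(U/U + 14) = √(1 + 14) = √15)
Z(j(3))*5 - 86 = √15*5 - 86 = 5*√15 - 86 = -86 + 5*√15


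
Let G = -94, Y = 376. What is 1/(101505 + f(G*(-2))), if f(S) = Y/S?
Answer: 1/101507 ≈ 9.8515e-6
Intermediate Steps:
f(S) = 376/S
1/(101505 + f(G*(-2))) = 1/(101505 + 376/((-94*(-2)))) = 1/(101505 + 376/188) = 1/(101505 + 376*(1/188)) = 1/(101505 + 2) = 1/101507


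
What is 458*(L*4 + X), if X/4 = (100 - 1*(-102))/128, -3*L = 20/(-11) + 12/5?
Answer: 3347293/1320 ≈ 2535.8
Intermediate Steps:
L = -32/165 (L = -(20/(-11) + 12/5)/3 = -(20*(-1/11) + 12*(⅕))/3 = -(-20/11 + 12/5)/3 = -⅓*32/55 = -32/165 ≈ -0.19394)
X = 101/16 (X = 4*((100 - 1*(-102))/128) = 4*((100 + 102)*(1/128)) = 4*(202*(1/128)) = 4*(101/64) = 101/16 ≈ 6.3125)
458*(L*4 + X) = 458*(-32/165*4 + 101/16) = 458*(-128/165 + 101/16) = 458*(14617/2640) = 3347293/1320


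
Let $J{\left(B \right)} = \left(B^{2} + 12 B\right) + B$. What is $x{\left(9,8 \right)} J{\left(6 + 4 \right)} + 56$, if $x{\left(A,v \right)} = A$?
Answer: $2126$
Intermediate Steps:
$J{\left(B \right)} = B^{2} + 13 B$
$x{\left(9,8 \right)} J{\left(6 + 4 \right)} + 56 = 9 \left(6 + 4\right) \left(13 + \left(6 + 4\right)\right) + 56 = 9 \cdot 10 \left(13 + 10\right) + 56 = 9 \cdot 10 \cdot 23 + 56 = 9 \cdot 230 + 56 = 2070 + 56 = 2126$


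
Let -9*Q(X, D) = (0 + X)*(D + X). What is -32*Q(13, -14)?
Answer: -416/9 ≈ -46.222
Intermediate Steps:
Q(X, D) = -X*(D + X)/9 (Q(X, D) = -(0 + X)*(D + X)/9 = -X*(D + X)/9)
-32*Q(13, -14) = -(-32)*13*(-14 + 13)/9 = -(-32)*13*(-1)/9 = -32*13/9 = -416/9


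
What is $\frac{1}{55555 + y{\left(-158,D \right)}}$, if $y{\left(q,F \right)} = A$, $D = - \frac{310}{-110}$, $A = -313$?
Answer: $\frac{1}{55242} \approx 1.8102 \cdot 10^{-5}$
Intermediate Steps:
$D = \frac{31}{11}$ ($D = \left(-310\right) \left(- \frac{1}{110}\right) = \frac{31}{11} \approx 2.8182$)
$y{\left(q,F \right)} = -313$
$\frac{1}{55555 + y{\left(-158,D \right)}} = \frac{1}{55555 - 313} = \frac{1}{55242}$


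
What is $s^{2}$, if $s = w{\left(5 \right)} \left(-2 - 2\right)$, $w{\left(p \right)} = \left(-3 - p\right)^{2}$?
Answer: $65536$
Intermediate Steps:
$s = -256$ ($s = \left(3 + 5\right)^{2} \left(-2 - 2\right) = 8^{2} \left(-4\right) = 64 \left(-4\right) = -256$)
$s^{2} = \left(-256\right)^{2} = 65536$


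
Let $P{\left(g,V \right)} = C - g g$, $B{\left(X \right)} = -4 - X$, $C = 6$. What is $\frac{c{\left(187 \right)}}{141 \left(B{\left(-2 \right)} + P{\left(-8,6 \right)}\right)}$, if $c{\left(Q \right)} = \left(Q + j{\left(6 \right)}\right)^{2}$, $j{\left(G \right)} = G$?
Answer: $- \frac{37249}{8460} \approx -4.403$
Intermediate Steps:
$c{\left(Q \right)} = \left(6 + Q\right)^{2}$ ($c{\left(Q \right)} = \left(Q + 6\right)^{2} = \left(6 + Q\right)^{2}$)
$P{\left(g,V \right)} = 6 - g^{2}$ ($P{\left(g,V \right)} = 6 - g g = 6 - g^{2}$)
$\frac{c{\left(187 \right)}}{141 \left(B{\left(-2 \right)} + P{\left(-8,6 \right)}\right)} = \frac{\left(6 + 187\right)^{2}}{141 \left(\left(-4 - -2\right) + \left(6 - \left(-8\right)^{2}\right)\right)} = \frac{193^{2}}{141 \left(\left(-4 + 2\right) + \left(6 - 64\right)\right)} = \frac{37249}{141 \left(-2 + \left(6 - 64\right)\right)} = \frac{37249}{141 \left(-2 - 58\right)} = \frac{37249}{141 \left(-60\right)} = \frac{37249}{-8460} = 37249 \left(- \frac{1}{8460}\right) = - \frac{37249}{8460}$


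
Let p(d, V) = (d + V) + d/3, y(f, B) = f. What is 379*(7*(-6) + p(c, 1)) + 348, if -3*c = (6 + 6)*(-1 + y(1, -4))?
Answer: -15191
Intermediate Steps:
c = 0 (c = -(6 + 6)*(-1 + 1)/3 = -4*0 = -⅓*0 = 0)
p(d, V) = V + 4*d/3 (p(d, V) = (V + d) + d*(⅓) = (V + d) + d/3 = V + 4*d/3)
379*(7*(-6) + p(c, 1)) + 348 = 379*(7*(-6) + (1 + (4/3)*0)) + 348 = 379*(-42 + (1 + 0)) + 348 = 379*(-42 + 1) + 348 = 379*(-41) + 348 = -15539 + 348 = -15191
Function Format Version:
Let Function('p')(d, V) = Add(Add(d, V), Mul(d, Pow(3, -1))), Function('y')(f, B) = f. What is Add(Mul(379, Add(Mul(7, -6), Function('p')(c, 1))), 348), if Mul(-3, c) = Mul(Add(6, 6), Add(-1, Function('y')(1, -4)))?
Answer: -15191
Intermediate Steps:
c = 0 (c = Mul(Rational(-1, 3), Mul(Add(6, 6), Add(-1, 1))) = Mul(Rational(-1, 3), Mul(12, 0)) = Mul(Rational(-1, 3), 0) = 0)
Function('p')(d, V) = Add(V, Mul(Rational(4, 3), d)) (Function('p')(d, V) = Add(Add(V, d), Mul(d, Rational(1, 3))) = Add(Add(V, d), Mul(Rational(1, 3), d)) = Add(V, Mul(Rational(4, 3), d)))
Add(Mul(379, Add(Mul(7, -6), Function('p')(c, 1))), 348) = Add(Mul(379, Add(Mul(7, -6), Add(1, Mul(Rational(4, 3), 0)))), 348) = Add(Mul(379, Add(-42, Add(1, 0))), 348) = Add(Mul(379, Add(-42, 1)), 348) = Add(Mul(379, -41), 348) = Add(-15539, 348) = -15191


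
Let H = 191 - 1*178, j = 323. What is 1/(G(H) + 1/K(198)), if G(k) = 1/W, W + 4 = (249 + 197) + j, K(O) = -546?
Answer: -139230/73 ≈ -1907.3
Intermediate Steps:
H = 13 (H = 191 - 178 = 13)
W = 765 (W = -4 + ((249 + 197) + 323) = -4 + (446 + 323) = -4 + 769 = 765)
G(k) = 1/765
1/(G(H) + 1/K(198)) = 1/(1/765 + 1/(-546)) = 1/(1/765 - 1/546) = 1/(-73/139230) = -139230/73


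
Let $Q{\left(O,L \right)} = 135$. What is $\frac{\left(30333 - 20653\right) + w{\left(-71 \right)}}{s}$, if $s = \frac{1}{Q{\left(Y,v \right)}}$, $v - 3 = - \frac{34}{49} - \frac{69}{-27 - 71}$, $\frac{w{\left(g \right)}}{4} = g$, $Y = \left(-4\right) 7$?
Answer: $1268460$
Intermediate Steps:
$Y = -28$
$w{\left(g \right)} = 4 g$
$v = \frac{295}{98}$ ($v = 3 - \left(\frac{34}{49} + \frac{69}{-27 - 71}\right) = 3 - \left(\frac{34}{49} + \frac{69}{-98}\right) = 3 - - \frac{1}{98} = 3 + \left(- \frac{34}{49} + \frac{69}{98}\right) = 3 + \frac{1}{98} = \frac{295}{98} \approx 3.0102$)
$s = \frac{1}{135} \approx 0.0074074$
$\frac{\left(30333 - 20653\right) + w{\left(-71 \right)}}{s} = \left(\left(30333 - 20653\right) + 4 \left(-71\right)\right) \frac{1}{\frac{1}{135}} = \left(9680 - 284\right) 135 = 9396 \cdot 135 = 1268460$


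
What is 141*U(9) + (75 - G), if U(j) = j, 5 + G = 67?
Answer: 1282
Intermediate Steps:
G = 62 (G = -5 + 67 = 62)
141*U(9) + (75 - G) = 141*9 + (75 - 1*62) = 1269 + (75 - 62) = 1269 + 13 = 1282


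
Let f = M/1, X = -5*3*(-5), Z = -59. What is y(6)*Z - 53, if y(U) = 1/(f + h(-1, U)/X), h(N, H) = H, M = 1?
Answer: -2906/27 ≈ -107.63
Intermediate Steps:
X = 75 (X = -15*(-5) = 75)
f = 1 (f = 1/1 = 1*1 = 1)
y(U) = 1/(1 + U/75)
y(6)*Z - 53 = (75/(75 + 6))*(-59) - 53 = (75/81)*(-59) - 53 = (75*(1/81))*(-59) - 53 = (25/27)*(-59) - 53 = -1475/27 - 53 = -2906/27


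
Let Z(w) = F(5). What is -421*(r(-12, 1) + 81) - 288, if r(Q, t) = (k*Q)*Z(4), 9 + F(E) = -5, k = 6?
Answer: -458757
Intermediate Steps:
F(E) = -14 (F(E) = -9 - 5 = -14)
Z(w) = -14
r(Q, t) = -84*Q (r(Q, t) = (6*Q)*(-14) = -84*Q)
-421*(r(-12, 1) + 81) - 288 = -421*(-84*(-12) + 81) - 288 = -421*(1008 + 81) - 288 = -421*1089 - 288 = -458469 - 288 = -458757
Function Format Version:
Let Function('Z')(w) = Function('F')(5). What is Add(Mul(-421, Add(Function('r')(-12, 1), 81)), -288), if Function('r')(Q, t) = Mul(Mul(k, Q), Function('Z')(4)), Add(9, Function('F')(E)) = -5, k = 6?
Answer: -458757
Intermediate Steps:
Function('F')(E) = -14 (Function('F')(E) = Add(-9, -5) = -14)
Function('Z')(w) = -14
Function('r')(Q, t) = Mul(-84, Q) (Function('r')(Q, t) = Mul(Mul(6, Q), -14) = Mul(-84, Q))
Add(Mul(-421, Add(Function('r')(-12, 1), 81)), -288) = Add(Mul(-421, Add(Mul(-84, -12), 81)), -288) = Add(Mul(-421, Add(1008, 81)), -288) = Add(Mul(-421, 1089), -288) = Add(-458469, -288) = -458757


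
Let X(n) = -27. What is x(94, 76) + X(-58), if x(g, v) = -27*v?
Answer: -2079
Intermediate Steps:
x(94, 76) + X(-58) = -27*76 - 27 = -2052 - 27 = -2079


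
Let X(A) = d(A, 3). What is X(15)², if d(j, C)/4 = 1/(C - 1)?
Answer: 4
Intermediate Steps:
d(j, C) = 4/(-1 + C) (d(j, C) = 4/(C - 1) = 4/(-1 + C))
X(A) = 2 (X(A) = 4/(-1 + 3) = 4/2 = 4*(½) = 2)
X(15)² = 2² = 4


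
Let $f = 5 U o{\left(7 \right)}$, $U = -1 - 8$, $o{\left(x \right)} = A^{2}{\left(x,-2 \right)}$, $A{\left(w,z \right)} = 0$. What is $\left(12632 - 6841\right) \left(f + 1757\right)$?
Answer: $10174787$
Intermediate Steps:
$o{\left(x \right)} = 0$ ($o{\left(x \right)} = 0^{2} = 0$)
$U = -9$
$f = 0$ ($f = 5 \left(-9\right) 0 = \left(-45\right) 0 = 0$)
$\left(12632 - 6841\right) \left(f + 1757\right) = \left(12632 - 6841\right) \left(0 + 1757\right) = 5791 \cdot 1757 = 10174787$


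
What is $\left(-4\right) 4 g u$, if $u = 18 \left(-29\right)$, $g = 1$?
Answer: $8352$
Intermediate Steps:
$u = -522$
$\left(-4\right) 4 g u = \left(-4\right) 4 \cdot 1 \left(-522\right) = \left(-16\right) 1 \left(-522\right) = \left(-16\right) \left(-522\right) = 8352$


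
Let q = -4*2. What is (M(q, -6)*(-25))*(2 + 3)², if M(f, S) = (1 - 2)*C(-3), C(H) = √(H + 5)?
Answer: 625*√2 ≈ 883.88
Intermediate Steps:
q = -8
C(H) = √(5 + H)
M(f, S) = -√2 (M(f, S) = (1 - 2)*√(5 - 3) = -√2)
(M(q, -6)*(-25))*(2 + 3)² = (-√2*(-25))*(2 + 3)² = (25*√2)*5² = (25*√2)*25 = 625*√2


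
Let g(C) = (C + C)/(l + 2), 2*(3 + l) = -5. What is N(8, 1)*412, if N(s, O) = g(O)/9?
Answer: -1648/63 ≈ -26.159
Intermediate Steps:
l = -11/2 (l = -3 + (1/2)*(-5) = -3 - 5/2 = -11/2 ≈ -5.5000)
g(C) = -4*C/7 (g(C) = (C + C)/(-11/2 + 2) = (2*C)/(-7/2) = (2*C)*(-2/7) = -4*C/7)
N(s, O) = -4*O/63 (N(s, O) = -4*O/7/9 = -4*O/7*(1/9) = -4*O/63)
N(8, 1)*412 = -4/63*1*412 = -4/63*412 = -1648/63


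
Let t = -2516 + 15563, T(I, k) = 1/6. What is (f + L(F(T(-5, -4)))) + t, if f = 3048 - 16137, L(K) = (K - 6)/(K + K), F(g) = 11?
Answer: -919/22 ≈ -41.773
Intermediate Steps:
T(I, k) = 1/6
t = 13047
L(K) = (-6 + K)/(2*K) (L(K) = (-6 + K)/((2*K)) = (-6 + K)*(1/(2*K)) = (-6 + K)/(2*K))
f = -13089
(f + L(F(T(-5, -4)))) + t = (-13089 + (1/2)*(-6 + 11)/11) + 13047 = (-13089 + (1/2)*(1/11)*5) + 13047 = (-13089 + 5/22) + 13047 = -287953/22 + 13047 = -919/22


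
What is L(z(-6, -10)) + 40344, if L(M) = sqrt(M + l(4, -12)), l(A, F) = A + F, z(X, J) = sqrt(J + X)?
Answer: 40344 + 2*sqrt(-2 + I) ≈ 40345.0 + 2.9107*I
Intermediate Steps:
L(M) = sqrt(-8 + M) (L(M) = sqrt(M + (4 - 12)) = sqrt(M - 8) = sqrt(-8 + M))
L(z(-6, -10)) + 40344 = sqrt(-8 + sqrt(-10 - 6)) + 40344 = sqrt(-8 + sqrt(-16)) + 40344 = sqrt(-8 + 4*I) + 40344 = 40344 + sqrt(-8 + 4*I)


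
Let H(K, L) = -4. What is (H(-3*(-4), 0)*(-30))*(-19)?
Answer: -2280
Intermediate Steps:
(H(-3*(-4), 0)*(-30))*(-19) = -4*(-30)*(-19) = 120*(-19) = -2280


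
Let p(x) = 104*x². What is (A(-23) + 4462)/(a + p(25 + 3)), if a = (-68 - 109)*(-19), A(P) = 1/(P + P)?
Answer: 205251/3905354 ≈ 0.052556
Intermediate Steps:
A(P) = 1/(2*P)
a = 3363 (a = -177*(-19) = 3363)
(A(-23) + 4462)/(a + p(25 + 3)) = ((½)/(-23) + 4462)/(3363 + 104*(25 + 3)²) = ((½)*(-1/23) + 4462)/(3363 + 104*28²) = (-1/46 + 4462)/(3363 + 104*784) = 205251/(46*(3363 + 81536)) = (205251/46)/84899 = (205251/46)*(1/84899) = 205251/3905354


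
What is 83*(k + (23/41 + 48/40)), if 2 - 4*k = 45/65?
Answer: 1847331/10660 ≈ 173.30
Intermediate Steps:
k = 17/52 (k = ½ - 45/(4*65) = ½ - ¼*9/13 = ½ - 9/52 = 17/52 ≈ 0.32692)
83*(k + (23/41 + 48/40)) = 83*(17/52 + (23/41 + 48/40)) = 83*(17/52 + (23*(1/41) + 48*(1/40))) = 83*(17/52 + (23/41 + 6/5)) = 83*(17/52 + 361/205) = 83*(22257/10660) = 1847331/10660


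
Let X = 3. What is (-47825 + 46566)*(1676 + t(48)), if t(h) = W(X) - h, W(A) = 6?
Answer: -2057206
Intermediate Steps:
t(h) = 6 - h
(-47825 + 46566)*(1676 + t(48)) = (-47825 + 46566)*(1676 + (6 - 1*48)) = -1259*(1676 + (6 - 48)) = -1259*(1676 - 42) = -1259*1634 = -2057206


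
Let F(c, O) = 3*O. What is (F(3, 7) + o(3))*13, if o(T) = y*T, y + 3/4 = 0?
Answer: 975/4 ≈ 243.75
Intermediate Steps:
y = -¾ (y = -¾ + 0 = -¾ ≈ -0.75000)
o(T) = -3*T/4
(F(3, 7) + o(3))*13 = (3*7 - ¾*3)*13 = (21 - 9/4)*13 = (75/4)*13 = 975/4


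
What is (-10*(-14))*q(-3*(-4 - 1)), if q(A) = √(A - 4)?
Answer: 140*√11 ≈ 464.33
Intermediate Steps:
q(A) = √(-4 + A)
(-10*(-14))*q(-3*(-4 - 1)) = (-10*(-14))*√(-4 - 3*(-4 - 1)) = 140*√(-4 - 3*(-5)) = 140*√(-4 + 15) = 140*√11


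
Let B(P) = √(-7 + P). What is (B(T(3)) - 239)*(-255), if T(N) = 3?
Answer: 60945 - 510*I ≈ 60945.0 - 510.0*I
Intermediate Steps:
(B(T(3)) - 239)*(-255) = (√(-7 + 3) - 239)*(-255) = (√(-4) - 239)*(-255) = (2*I - 239)*(-255) = (-239 + 2*I)*(-255) = 60945 - 510*I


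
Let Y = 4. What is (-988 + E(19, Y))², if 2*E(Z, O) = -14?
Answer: 990025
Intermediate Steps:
E(Z, O) = -7 (E(Z, O) = (½)*(-14) = -7)
(-988 + E(19, Y))² = (-988 - 7)² = (-995)² = 990025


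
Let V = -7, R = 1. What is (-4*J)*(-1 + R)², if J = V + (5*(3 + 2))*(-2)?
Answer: 0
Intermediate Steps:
J = -57 (J = -7 + (5*(3 + 2))*(-2) = -7 + (5*5)*(-2) = -7 + 25*(-2) = -7 - 50 = -57)
(-4*J)*(-1 + R)² = (-4*(-57))*(-1 + 1)² = 228*0² = 228*0 = 0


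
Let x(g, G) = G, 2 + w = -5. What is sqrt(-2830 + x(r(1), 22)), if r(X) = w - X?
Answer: 6*I*sqrt(78) ≈ 52.991*I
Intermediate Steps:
w = -7 (w = -2 - 5 = -7)
r(X) = -7 - X
sqrt(-2830 + x(r(1), 22)) = sqrt(-2830 + 22) = sqrt(-2808) = 6*I*sqrt(78)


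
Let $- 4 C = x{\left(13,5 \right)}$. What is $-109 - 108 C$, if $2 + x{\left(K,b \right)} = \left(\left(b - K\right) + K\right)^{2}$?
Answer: $512$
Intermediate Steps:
$x{\left(K,b \right)} = -2 + b^{2}$ ($x{\left(K,b \right)} = -2 + \left(\left(b - K\right) + K\right)^{2} = -2 + b^{2}$)
$C = - \frac{23}{4}$ ($C = - \frac{-2 + 5^{2}}{4} = - \frac{-2 + 25}{4} = \left(- \frac{1}{4}\right) 23 = - \frac{23}{4} \approx -5.75$)
$-109 - 108 C = -109 - -621 = -109 + 621 = 512$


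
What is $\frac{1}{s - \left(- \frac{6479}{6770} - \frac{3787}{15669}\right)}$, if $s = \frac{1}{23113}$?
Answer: $\frac{2451806931690}{2939096012963} \approx 0.8342$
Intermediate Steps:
$s = \frac{1}{23113} \approx 4.3266 \cdot 10^{-5}$
$\frac{1}{s - \left(- \frac{6479}{6770} - \frac{3787}{15669}\right)} = \frac{1}{\frac{1}{23113} - \left(- \frac{6479}{6770} - \frac{3787}{15669}\right)} = \frac{1}{\frac{1}{23113} - - \frac{127157441}{106079130}} = \frac{1}{\frac{1}{23113} + \left(\frac{3787}{15669} + \frac{6479}{6770}\right)} = \frac{1}{\frac{1}{23113} + \frac{127157441}{106079130}} = \frac{1}{\frac{2939096012963}{2451806931690}} = \frac{2451806931690}{2939096012963}$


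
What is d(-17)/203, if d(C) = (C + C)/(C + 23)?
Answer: -17/609 ≈ -0.027915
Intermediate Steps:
d(C) = 2*C/(23 + C) (d(C) = (2*C)/(23 + C) = 2*C/(23 + C))
d(-17)/203 = (2*(-17)/(23 - 17))/203 = (2*(-17)/6)/203 = (2*(-17)*(⅙))/203 = (1/203)*(-17/3) = -17/609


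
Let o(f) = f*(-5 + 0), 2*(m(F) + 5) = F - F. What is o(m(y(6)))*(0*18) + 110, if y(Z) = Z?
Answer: 110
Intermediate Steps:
m(F) = -5 (m(F) = -5 + (F - F)/2 = -5 + (½)*0 = -5 + 0 = -5)
o(f) = -5*f (o(f) = f*(-5) = -5*f)
o(m(y(6)))*(0*18) + 110 = (-5*(-5))*(0*18) + 110 = 25*0 + 110 = 0 + 110 = 110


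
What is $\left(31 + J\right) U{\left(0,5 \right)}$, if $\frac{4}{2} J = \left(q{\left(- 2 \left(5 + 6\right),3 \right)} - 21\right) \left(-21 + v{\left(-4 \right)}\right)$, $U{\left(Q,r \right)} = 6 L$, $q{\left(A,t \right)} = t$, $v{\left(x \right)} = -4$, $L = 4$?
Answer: $6144$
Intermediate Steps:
$U{\left(Q,r \right)} = 24$ ($U{\left(Q,r \right)} = 6 \cdot 4 = 24$)
$J = 225$ ($J = \frac{\left(3 - 21\right) \left(-21 - 4\right)}{2} = \frac{\left(-18\right) \left(-25\right)}{2} = \frac{1}{2} \cdot 450 = 225$)
$\left(31 + J\right) U{\left(0,5 \right)} = \left(31 + 225\right) 24 = 256 \cdot 24 = 6144$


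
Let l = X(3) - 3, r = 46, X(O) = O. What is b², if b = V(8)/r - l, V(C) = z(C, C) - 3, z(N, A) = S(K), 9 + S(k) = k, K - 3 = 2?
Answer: 49/2116 ≈ 0.023157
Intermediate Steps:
K = 5 (K = 3 + 2 = 5)
S(k) = -9 + k
z(N, A) = -4 (z(N, A) = -9 + 5 = -4)
V(C) = -7 (V(C) = -4 - 3 = -7)
l = 0 (l = 3 - 3 = 0)
b = -7/46 (b = -7/46 - 1*0 = -7*1/46 + 0 = -7/46 + 0 = -7/46 ≈ -0.15217)
b² = (-7/46)² = 49/2116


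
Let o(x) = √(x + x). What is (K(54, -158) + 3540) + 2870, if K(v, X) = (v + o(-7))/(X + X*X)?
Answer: 79503257/12403 + I*√14/24806 ≈ 6410.0 + 0.00015084*I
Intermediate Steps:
o(x) = √2*√x (o(x) = √(2*x) = √2*√x)
K(v, X) = (v + I*√14)/(X + X²) (K(v, X) = (v + √2*√(-7))/(X + X*X) = (v + √2*(I*√7))/(X + X²) = (v + I*√14)/(X + X²))
(K(54, -158) + 3540) + 2870 = ((54 + I*√14)/((-158)*(1 - 158)) + 3540) + 2870 = (-1/158*(54 + I*√14)/(-157) + 3540) + 2870 = (-1/158*(-1/157)*(54 + I*√14) + 3540) + 2870 = ((27/12403 + I*√14/24806) + 3540) + 2870 = (43906647/12403 + I*√14/24806) + 2870 = 79503257/12403 + I*√14/24806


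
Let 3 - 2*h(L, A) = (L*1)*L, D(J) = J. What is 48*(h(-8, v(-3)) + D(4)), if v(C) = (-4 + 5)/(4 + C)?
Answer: -1272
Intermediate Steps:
v(C) = 1/(4 + C)
h(L, A) = 3/2 - L²/2 (h(L, A) = 3/2 - L*1*L/2 = 3/2 - L*L/2 = 3/2 - L²/2)
48*(h(-8, v(-3)) + D(4)) = 48*((3/2 - ½*(-8)²) + 4) = 48*((3/2 - ½*64) + 4) = 48*((3/2 - 32) + 4) = 48*(-61/2 + 4) = 48*(-53/2) = -1272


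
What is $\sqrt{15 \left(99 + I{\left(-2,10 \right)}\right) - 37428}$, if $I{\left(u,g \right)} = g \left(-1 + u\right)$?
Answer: $i \sqrt{36393} \approx 190.77 i$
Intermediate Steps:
$\sqrt{15 \left(99 + I{\left(-2,10 \right)}\right) - 37428} = \sqrt{15 \left(99 + 10 \left(-1 - 2\right)\right) - 37428} = \sqrt{15 \left(99 + 10 \left(-3\right)\right) - 37428} = \sqrt{15 \left(99 - 30\right) - 37428} = \sqrt{15 \cdot 69 - 37428} = \sqrt{1035 - 37428} = \sqrt{-36393} = i \sqrt{36393}$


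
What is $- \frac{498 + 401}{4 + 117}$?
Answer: $- \frac{899}{121} \approx -7.4297$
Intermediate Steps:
$- \frac{498 + 401}{4 + 117} = - \frac{899}{121}$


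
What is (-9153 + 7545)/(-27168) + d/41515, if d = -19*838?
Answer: -802221/2473420 ≈ -0.32434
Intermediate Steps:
d = -15922
(-9153 + 7545)/(-27168) + d/41515 = (-9153 + 7545)/(-27168) - 15922/41515 = -1608*(-1/27168) - 15922*1/41515 = 67/1132 - 838/2185 = -802221/2473420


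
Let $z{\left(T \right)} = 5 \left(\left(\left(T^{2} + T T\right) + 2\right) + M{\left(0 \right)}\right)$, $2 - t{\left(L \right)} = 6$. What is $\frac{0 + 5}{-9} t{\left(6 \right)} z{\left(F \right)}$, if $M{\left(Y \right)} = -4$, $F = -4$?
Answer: $\frac{1000}{3} \approx 333.33$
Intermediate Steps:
$t{\left(L \right)} = -4$ ($t{\left(L \right)} = 2 - 6 = -4$)
$z{\left(T \right)} = -10 + 10 T^{2}$ ($z{\left(T \right)} = 5 \left(\left(\left(T^{2} + T T\right) + 2\right) - 4\right) = 5 \left(\left(\left(T^{2} + T^{2}\right) + 2\right) - 4\right) = 5 \left(\left(2 T^{2} + 2\right) - 4\right) = 5 \left(\left(2 + 2 T^{2}\right) - 4\right) = 5 \left(-2 + 2 T^{2}\right) = -10 + 10 T^{2}$)
$\frac{0 + 5}{-9} t{\left(6 \right)} z{\left(F \right)} = \frac{0 + 5}{-9} \left(-4\right) \left(-10 + 10 \left(-4\right)^{2}\right) = 5 \left(- \frac{1}{9}\right) \left(-4\right) \left(-10 + 10 \cdot 16\right) = \left(- \frac{5}{9}\right) \left(-4\right) \left(-10 + 160\right) = \frac{20}{9} \cdot 150 = \frac{1000}{3}$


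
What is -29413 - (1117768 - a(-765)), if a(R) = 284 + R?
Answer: -1147662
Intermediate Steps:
-29413 - (1117768 - a(-765)) = -29413 - (1117768 - (284 - 765)) = -29413 - (1117768 - 1*(-481)) = -29413 - (1117768 + 481) = -29413 - 1*1118249 = -29413 - 1118249 = -1147662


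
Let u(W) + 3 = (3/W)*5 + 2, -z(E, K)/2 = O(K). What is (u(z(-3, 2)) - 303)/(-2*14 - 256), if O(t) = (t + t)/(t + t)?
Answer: 623/568 ≈ 1.0968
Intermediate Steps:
O(t) = 1 (O(t) = (2*t)/((2*t)) = (2*t)*(1/(2*t)) = 1)
z(E, K) = -2 (z(E, K) = -2*1 = -2)
u(W) = -1 + 15/W (u(W) = -3 + ((3/W)*5 + 2) = -3 + (15/W + 2) = -3 + (2 + 15/W) = -1 + 15/W)
(u(z(-3, 2)) - 303)/(-2*14 - 256) = ((15 - 1*(-2))/(-2) - 303)/(-2*14 - 256) = (-(15 + 2)/2 - 303)/(-28 - 256) = (-½*17 - 303)/(-284) = (-17/2 - 303)*(-1/284) = -623/2*(-1/284) = 623/568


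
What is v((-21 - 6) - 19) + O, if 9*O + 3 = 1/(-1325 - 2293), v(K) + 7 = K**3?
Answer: -3169693621/32562 ≈ -97343.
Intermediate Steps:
v(K) = -7 + K**3
O = -10855/32562 (O = -1/3 + 1/(9*(-1325 - 2293)) = -1/3 + (1/9)/(-3618) = -1/3 + (1/9)*(-1/3618) = -1/3 - 1/32562 = -10855/32562 ≈ -0.33336)
v((-21 - 6) - 19) + O = (-7 + ((-21 - 6) - 19)**3) - 10855/32562 = (-7 + (-27 - 19)**3) - 10855/32562 = (-7 + (-46)**3) - 10855/32562 = (-7 - 97336) - 10855/32562 = -97343 - 10855/32562 = -3169693621/32562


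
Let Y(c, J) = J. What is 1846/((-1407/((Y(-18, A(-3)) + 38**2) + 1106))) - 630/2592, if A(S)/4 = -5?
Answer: -224194655/67536 ≈ -3319.6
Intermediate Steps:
A(S) = -20 (A(S) = 4*(-5) = -20)
1846/((-1407/((Y(-18, A(-3)) + 38**2) + 1106))) - 630/2592 = 1846/((-1407/((-20 + 38**2) + 1106))) - 630/2592 = 1846/((-1407/((-20 + 1444) + 1106))) - 630*1/2592 = 1846/((-1407/(1424 + 1106))) - 35/144 = 1846/((-1407/2530)) - 35/144 = 1846/((-1407*1/2530)) - 35/144 = 1846/(-1407/2530) - 35/144 = 1846*(-2530/1407) - 35/144 = -4670380/1407 - 35/144 = -224194655/67536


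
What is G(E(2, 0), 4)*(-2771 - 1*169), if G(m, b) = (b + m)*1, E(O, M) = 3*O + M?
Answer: -29400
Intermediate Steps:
E(O, M) = M + 3*O
G(m, b) = b + m
G(E(2, 0), 4)*(-2771 - 1*169) = (4 + (0 + 3*2))*(-2771 - 1*169) = (4 + (0 + 6))*(-2771 - 169) = (4 + 6)*(-2940) = 10*(-2940) = -29400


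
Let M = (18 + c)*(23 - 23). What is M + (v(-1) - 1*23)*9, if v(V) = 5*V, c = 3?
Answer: -252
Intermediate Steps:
M = 0 (M = (18 + 3)*(23 - 23) = 21*0 = 0)
M + (v(-1) - 1*23)*9 = 0 + (5*(-1) - 1*23)*9 = 0 + (-5 - 23)*9 = 0 - 28*9 = 0 - 252 = -252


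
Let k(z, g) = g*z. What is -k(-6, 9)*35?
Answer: 1890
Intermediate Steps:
-k(-6, 9)*35 = -9*(-6)*35 = -1*(-54)*35 = 54*35 = 1890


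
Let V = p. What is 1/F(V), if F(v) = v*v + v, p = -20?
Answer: 1/380 ≈ 0.0026316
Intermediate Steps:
V = -20
F(v) = v + v² (F(v) = v² + v = v + v²)
1/F(V) = 1/(-20*(1 - 20)) = 1/(-20*(-19)) = 1/380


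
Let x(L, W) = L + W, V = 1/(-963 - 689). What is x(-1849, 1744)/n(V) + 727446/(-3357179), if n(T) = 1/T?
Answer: -121319571/792294244 ≈ -0.15312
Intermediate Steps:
V = -1/1652 (V = 1/(-1652) = -1/1652 ≈ -0.00060533)
x(-1849, 1744)/n(V) + 727446/(-3357179) = (-1849 + 1744)/(1/(-1/1652)) + 727446/(-3357179) = -105/(-1652) + 727446*(-1/3357179) = -105*(-1/1652) - 727446/3357179 = 15/236 - 727446/3357179 = -121319571/792294244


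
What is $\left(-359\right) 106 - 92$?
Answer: $-38146$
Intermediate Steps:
$\left(-359\right) 106 - 92 = -38054 - 92 = -38146$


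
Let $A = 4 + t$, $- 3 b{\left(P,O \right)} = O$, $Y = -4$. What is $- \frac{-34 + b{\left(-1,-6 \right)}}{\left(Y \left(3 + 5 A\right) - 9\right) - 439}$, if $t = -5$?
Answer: $- \frac{4}{55} \approx -0.072727$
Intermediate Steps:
$b{\left(P,O \right)} = - \frac{O}{3}$
$A = -1$ ($A = 4 - 5 = -1$)
$- \frac{-34 + b{\left(-1,-6 \right)}}{\left(Y \left(3 + 5 A\right) - 9\right) - 439} = - \frac{-34 - -2}{\left(- 4 \left(3 + 5 \left(-1\right)\right) - 9\right) - 439} = - \frac{-34 + 2}{\left(- 4 \left(3 - 5\right) - 9\right) - 439} = - \frac{-32}{\left(\left(-4\right) \left(-2\right) - 9\right) - 439} = - \frac{-32}{\left(8 - 9\right) - 439} = - \frac{-32}{-1 - 439} = - \frac{-32}{-440} = - \frac{\left(-32\right) \left(-1\right)}{440} = \left(-1\right) \frac{4}{55} = - \frac{4}{55}$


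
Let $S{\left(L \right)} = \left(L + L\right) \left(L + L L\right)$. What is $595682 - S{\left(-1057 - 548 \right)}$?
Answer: $8264483882$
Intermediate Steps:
$S{\left(L \right)} = 2 L \left(L + L^{2}\right)$
$595682 - S{\left(-1057 - 548 \right)} = 595682 - 2 \left(-1057 - 548\right)^{2} \left(1 - 1605\right) = 595682 - 2 \left(-1605\right)^{2} \left(1 - 1605\right) = 595682 - 2 \cdot 2576025 \left(-1604\right) = 595682 - -8263888200 = 595682 + 8263888200 = 8264483882$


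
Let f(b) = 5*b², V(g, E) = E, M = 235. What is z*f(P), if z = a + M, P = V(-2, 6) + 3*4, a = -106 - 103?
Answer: 42120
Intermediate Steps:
a = -209
P = 18 (P = 6 + 3*4 = 6 + 12 = 18)
z = 26 (z = -209 + 235 = 26)
z*f(P) = 26*(5*18²) = 26*(5*324) = 26*1620 = 42120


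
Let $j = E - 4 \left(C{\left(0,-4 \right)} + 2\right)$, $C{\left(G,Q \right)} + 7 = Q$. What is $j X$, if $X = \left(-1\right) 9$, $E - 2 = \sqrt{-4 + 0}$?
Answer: $-342 - 18 i \approx -342.0 - 18.0 i$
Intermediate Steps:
$E = 2 + 2 i$ ($E = 2 + \sqrt{-4 + 0} = 2 + \sqrt{-4} = 2 + 2 i \approx 2.0 + 2.0 i$)
$C{\left(G,Q \right)} = -7 + Q$
$j = 38 + 2 i$ ($j = \left(2 + 2 i\right) - 4 \left(\left(-7 - 4\right) + 2\right) = \left(2 + 2 i\right) - 4 \left(-11 + 2\right) = \left(2 + 2 i\right) - -36 = \left(2 + 2 i\right) + 36 = 38 + 2 i \approx 38.0 + 2.0 i$)
$X = -9$
$j X = \left(38 + 2 i\right) \left(-9\right) = -342 - 18 i$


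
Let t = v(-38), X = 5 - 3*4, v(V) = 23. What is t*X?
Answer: -161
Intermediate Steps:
X = -7 (X = 5 - 12 = -7)
t = 23
t*X = 23*(-7) = -161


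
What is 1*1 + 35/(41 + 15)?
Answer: 13/8 ≈ 1.6250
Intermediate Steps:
1*1 + 35/(41 + 15) = 1 + 35/56 = 1 + 35*(1/56) = 1 + 5/8 = 13/8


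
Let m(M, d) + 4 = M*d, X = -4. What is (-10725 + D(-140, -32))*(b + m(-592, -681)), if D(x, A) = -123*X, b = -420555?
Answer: 178125831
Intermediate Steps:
m(M, d) = -4 + M*d
D(x, A) = 492 (D(x, A) = -123*(-4) = 492)
(-10725 + D(-140, -32))*(b + m(-592, -681)) = (-10725 + 492)*(-420555 + (-4 - 592*(-681))) = -10233*(-420555 + (-4 + 403152)) = -10233*(-420555 + 403148) = -10233*(-17407) = 178125831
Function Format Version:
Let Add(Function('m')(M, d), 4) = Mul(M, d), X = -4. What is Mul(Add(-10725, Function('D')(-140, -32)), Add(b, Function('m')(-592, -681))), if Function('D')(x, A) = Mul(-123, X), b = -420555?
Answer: 178125831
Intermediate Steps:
Function('m')(M, d) = Add(-4, Mul(M, d))
Function('D')(x, A) = 492 (Function('D')(x, A) = Mul(-123, -4) = 492)
Mul(Add(-10725, Function('D')(-140, -32)), Add(b, Function('m')(-592, -681))) = Mul(Add(-10725, 492), Add(-420555, Add(-4, Mul(-592, -681)))) = Mul(-10233, Add(-420555, Add(-4, 403152))) = Mul(-10233, Add(-420555, 403148)) = Mul(-10233, -17407) = 178125831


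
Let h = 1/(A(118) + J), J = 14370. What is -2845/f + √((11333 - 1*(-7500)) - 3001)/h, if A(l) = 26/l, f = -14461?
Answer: 2845/14461 + 1695686*√3958/59 ≈ 1.8081e+6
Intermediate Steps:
h = 59/847843 (h = 1/(26/118 + 14370) = 1/(26*(1/118) + 14370) = 1/(13/59 + 14370) = 1/(847843/59) = 59/847843 ≈ 6.9588e-5)
-2845/f + √((11333 - 1*(-7500)) - 3001)/h = -2845/(-14461) + √((11333 - 1*(-7500)) - 3001)/(59/847843) = -2845*(-1/14461) + √((11333 + 7500) - 3001)*(847843/59) = 2845/14461 + √(18833 - 3001)*(847843/59) = 2845/14461 + √15832*(847843/59) = 2845/14461 + (2*√3958)*(847843/59) = 2845/14461 + 1695686*√3958/59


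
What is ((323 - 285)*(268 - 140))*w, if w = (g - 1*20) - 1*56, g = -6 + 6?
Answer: -369664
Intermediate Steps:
g = 0
w = -76 (w = (0 - 1*20) - 1*56 = (0 - 20) - 56 = -20 - 56 = -76)
((323 - 285)*(268 - 140))*w = ((323 - 285)*(268 - 140))*(-76) = (38*128)*(-76) = 4864*(-76) = -369664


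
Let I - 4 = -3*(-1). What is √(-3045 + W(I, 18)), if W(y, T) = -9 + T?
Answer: 2*I*√759 ≈ 55.1*I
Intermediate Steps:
I = 7 (I = 4 - 3*(-1) = 4 + 3 = 7)
√(-3045 + W(I, 18)) = √(-3045 + (-9 + 18)) = √(-3045 + 9) = √(-3036) = 2*I*√759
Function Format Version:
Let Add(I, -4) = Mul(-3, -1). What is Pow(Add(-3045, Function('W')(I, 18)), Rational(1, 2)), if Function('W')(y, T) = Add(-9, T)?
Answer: Mul(2, I, Pow(759, Rational(1, 2))) ≈ Mul(55.100, I)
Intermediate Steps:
I = 7 (I = Add(4, Mul(-3, -1)) = Add(4, 3) = 7)
Pow(Add(-3045, Function('W')(I, 18)), Rational(1, 2)) = Pow(Add(-3045, Add(-9, 18)), Rational(1, 2)) = Pow(Add(-3045, 9), Rational(1, 2)) = Pow(-3036, Rational(1, 2)) = Mul(2, I, Pow(759, Rational(1, 2)))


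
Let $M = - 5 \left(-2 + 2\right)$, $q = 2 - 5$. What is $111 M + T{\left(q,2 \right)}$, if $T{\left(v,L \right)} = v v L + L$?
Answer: $20$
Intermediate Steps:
$q = -3$
$M = 0$ ($M = \left(-5\right) 0 = 0$)
$T{\left(v,L \right)} = L + L v^{2}$ ($T{\left(v,L \right)} = v^{2} L + L = L v^{2} + L = L + L v^{2}$)
$111 M + T{\left(q,2 \right)} = 111 \cdot 0 + 2 \left(1 + \left(-3\right)^{2}\right) = 0 + 2 \left(1 + 9\right) = 0 + 2 \cdot 10 = 0 + 20 = 20$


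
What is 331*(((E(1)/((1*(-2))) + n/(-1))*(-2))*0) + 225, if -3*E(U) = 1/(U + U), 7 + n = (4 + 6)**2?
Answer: 225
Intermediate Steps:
n = 93 (n = -7 + (4 + 6)**2 = -7 + 10**2 = -7 + 100 = 93)
E(U) = -1/(6*U) (E(U) = -1/(3*(U + U)) = -1/(2*U)/3 = -1/(6*U))
331*(((E(1)/((1*(-2))) + n/(-1))*(-2))*0) + 225 = 331*((((-1/6/1)/((1*(-2))) + 93/(-1))*(-2))*0) + 225 = 331*(((-1/6*1/(-2) + 93*(-1))*(-2))*0) + 225 = 331*(((-1/6*(-1/2) - 93)*(-2))*0) + 225 = 331*(((1/12 - 93)*(-2))*0) + 225 = 331*(-1115/12*(-2)*0) + 225 = 331*((1115/6)*0) + 225 = 331*0 + 225 = 0 + 225 = 225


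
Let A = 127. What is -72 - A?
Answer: -199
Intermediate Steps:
-72 - A = -72 - 1*127 = -72 - 127 = -199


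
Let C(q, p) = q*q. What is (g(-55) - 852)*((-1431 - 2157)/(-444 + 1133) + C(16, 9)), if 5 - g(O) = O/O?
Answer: -212672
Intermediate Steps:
C(q, p) = q**2
g(O) = 4 (g(O) = 5 - O/O = 5 - 1*1 = 5 - 1 = 4)
(g(-55) - 852)*((-1431 - 2157)/(-444 + 1133) + C(16, 9)) = (4 - 852)*((-1431 - 2157)/(-444 + 1133) + 16**2) = -848*(-3588/689 + 256) = -848*(-3588*1/689 + 256) = -848*(-276/53 + 256) = -848*13292/53 = -212672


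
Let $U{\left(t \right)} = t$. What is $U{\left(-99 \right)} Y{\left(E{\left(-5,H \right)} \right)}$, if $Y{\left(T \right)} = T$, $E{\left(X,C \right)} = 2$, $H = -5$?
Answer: $-198$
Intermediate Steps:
$U{\left(-99 \right)} Y{\left(E{\left(-5,H \right)} \right)} = \left(-99\right) 2 = -198$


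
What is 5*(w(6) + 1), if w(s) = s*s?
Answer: 185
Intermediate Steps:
w(s) = s²
5*(w(6) + 1) = 5*(6² + 1) = 5*(36 + 1) = 5*37 = 185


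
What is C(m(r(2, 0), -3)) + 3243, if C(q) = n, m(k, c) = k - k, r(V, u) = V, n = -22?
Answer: 3221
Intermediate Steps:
m(k, c) = 0
C(q) = -22
C(m(r(2, 0), -3)) + 3243 = -22 + 3243 = 3221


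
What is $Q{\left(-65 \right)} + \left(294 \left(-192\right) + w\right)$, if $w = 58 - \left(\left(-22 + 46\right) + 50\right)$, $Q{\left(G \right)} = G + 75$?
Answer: $-56454$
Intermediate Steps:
$Q{\left(G \right)} = 75 + G$
$w = -16$ ($w = 58 - \left(24 + 50\right) = 58 - 74 = -16$)
$Q{\left(-65 \right)} + \left(294 \left(-192\right) + w\right) = \left(75 - 65\right) + \left(294 \left(-192\right) - 16\right) = 10 - 56464 = -56454$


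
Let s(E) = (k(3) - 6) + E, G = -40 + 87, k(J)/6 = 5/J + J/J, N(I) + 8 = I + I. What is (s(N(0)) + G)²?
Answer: 2401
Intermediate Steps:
N(I) = -8 + 2*I (N(I) = -8 + (I + I) = -8 + 2*I)
k(J) = 6 + 30/J (k(J) = 6*(5/J + J/J) = 6*(5/J + 1) = 6*(1 + 5/J) = 6 + 30/J)
G = 47
s(E) = 10 + E (s(E) = ((6 + 30/3) - 6) + E = ((6 + 30*(⅓)) - 6) + E = ((6 + 10) - 6) + E = (16 - 6) + E = 10 + E)
(s(N(0)) + G)² = ((10 + (-8 + 2*0)) + 47)² = ((10 + (-8 + 0)) + 47)² = ((10 - 8) + 47)² = (2 + 47)² = 49² = 2401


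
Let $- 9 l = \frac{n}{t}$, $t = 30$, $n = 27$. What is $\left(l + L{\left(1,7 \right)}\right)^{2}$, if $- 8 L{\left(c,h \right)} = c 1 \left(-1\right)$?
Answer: $\frac{1}{1600} \approx 0.000625$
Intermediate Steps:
$L{\left(c,h \right)} = \frac{c}{8}$ ($L{\left(c,h \right)} = - \frac{c 1 \left(-1\right)}{8} = - \frac{c \left(-1\right)}{8} = - \frac{\left(-1\right) c}{8} = \frac{c}{8}$)
$l = - \frac{1}{10}$ ($l = - \frac{27 \cdot \frac{1}{30}}{9} = \left(- \frac{1}{9}\right) \frac{9}{10} = - \frac{1}{10} \approx -0.1$)
$\left(l + L{\left(1,7 \right)}\right)^{2} = \left(- \frac{1}{10} + \frac{1}{8} \cdot 1\right)^{2} = \left(- \frac{1}{10} + \frac{1}{8}\right)^{2} = \left(\frac{1}{40}\right)^{2} = \frac{1}{1600}$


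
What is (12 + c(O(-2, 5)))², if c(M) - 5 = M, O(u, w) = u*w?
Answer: 49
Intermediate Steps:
c(M) = 5 + M
(12 + c(O(-2, 5)))² = (12 + (5 - 2*5))² = (12 + (5 - 10))² = (12 - 5)² = 7² = 49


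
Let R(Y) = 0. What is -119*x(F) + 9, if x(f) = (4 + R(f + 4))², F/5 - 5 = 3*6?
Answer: -1895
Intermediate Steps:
F = 115 (F = 25 + 5*(3*6) = 25 + 5*18 = 25 + 90 = 115)
x(f) = 16 (x(f) = (4 + 0)² = 4² = 16)
-119*x(F) + 9 = -119*16 + 9 = -1904 + 9 = -1895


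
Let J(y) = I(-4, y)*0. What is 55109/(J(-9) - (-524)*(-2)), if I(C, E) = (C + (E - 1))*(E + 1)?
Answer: -55109/1048 ≈ -52.585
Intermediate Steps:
I(C, E) = (1 + E)*(-1 + C + E) (I(C, E) = (C + (-1 + E))*(1 + E) = (-1 + C + E)*(1 + E) = (1 + E)*(-1 + C + E))
J(y) = 0 (J(y) = (-1 - 4 + y² - 4*y)*0 = (-5 + y² - 4*y)*0 = 0)
55109/(J(-9) - (-524)*(-2)) = 55109/(0 - (-524)*(-2)) = 55109/(0 - 131*8) = 55109/(0 - 1048) = 55109/(-1048) = 55109*(-1/1048) = -55109/1048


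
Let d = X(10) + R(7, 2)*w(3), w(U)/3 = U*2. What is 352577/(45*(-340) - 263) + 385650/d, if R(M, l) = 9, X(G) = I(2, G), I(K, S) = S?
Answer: 37602707/16942 ≈ 2219.5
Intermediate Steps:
X(G) = G
w(U) = 6*U (w(U) = 3*(U*2) = 3*(2*U) = 6*U)
d = 172 (d = 10 + 9*(6*3) = 10 + 9*18 = 10 + 162 = 172)
352577/(45*(-340) - 263) + 385650/d = 352577/(45*(-340) - 263) + 385650/172 = 352577/(-15300 - 263) + 385650*(1/172) = 352577/(-15563) + 192825/86 = 352577*(-1/15563) + 192825/86 = -4463/197 + 192825/86 = 37602707/16942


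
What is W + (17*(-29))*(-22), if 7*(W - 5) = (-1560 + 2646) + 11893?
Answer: 88936/7 ≈ 12705.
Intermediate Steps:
W = 13014/7 (W = 5 + ((-1560 + 2646) + 11893)/7 = 5 + (1086 + 11893)/7 = 5 + (⅐)*12979 = 5 + 12979/7 = 13014/7 ≈ 1859.1)
W + (17*(-29))*(-22) = 13014/7 + (17*(-29))*(-22) = 13014/7 - 493*(-22) = 13014/7 + 10846 = 88936/7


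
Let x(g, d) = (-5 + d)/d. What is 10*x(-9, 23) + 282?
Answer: 6666/23 ≈ 289.83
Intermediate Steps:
x(g, d) = (-5 + d)/d
10*x(-9, 23) + 282 = 10*((-5 + 23)/23) + 282 = 10*((1/23)*18) + 282 = 10*(18/23) + 282 = 180/23 + 282 = 6666/23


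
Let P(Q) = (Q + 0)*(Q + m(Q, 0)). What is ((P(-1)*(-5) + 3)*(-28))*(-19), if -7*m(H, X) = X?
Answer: -1064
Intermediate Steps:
m(H, X) = -X/7
P(Q) = Q² (P(Q) = (Q + 0)*(Q - ⅐*0) = Q*(Q + 0) = Q*Q = Q²)
((P(-1)*(-5) + 3)*(-28))*(-19) = (((-1)²*(-5) + 3)*(-28))*(-19) = ((1*(-5) + 3)*(-28))*(-19) = ((-5 + 3)*(-28))*(-19) = -2*(-28)*(-19) = 56*(-19) = -1064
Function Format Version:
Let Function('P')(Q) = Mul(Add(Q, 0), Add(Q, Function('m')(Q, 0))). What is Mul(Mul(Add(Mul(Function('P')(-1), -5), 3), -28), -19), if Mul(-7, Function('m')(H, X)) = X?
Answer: -1064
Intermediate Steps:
Function('m')(H, X) = Mul(Rational(-1, 7), X)
Function('P')(Q) = Pow(Q, 2) (Function('P')(Q) = Mul(Add(Q, 0), Add(Q, Mul(Rational(-1, 7), 0))) = Mul(Q, Add(Q, 0)) = Mul(Q, Q) = Pow(Q, 2))
Mul(Mul(Add(Mul(Function('P')(-1), -5), 3), -28), -19) = Mul(Mul(Add(Mul(Pow(-1, 2), -5), 3), -28), -19) = Mul(Mul(Add(Mul(1, -5), 3), -28), -19) = Mul(Mul(Add(-5, 3), -28), -19) = Mul(Mul(-2, -28), -19) = Mul(56, -19) = -1064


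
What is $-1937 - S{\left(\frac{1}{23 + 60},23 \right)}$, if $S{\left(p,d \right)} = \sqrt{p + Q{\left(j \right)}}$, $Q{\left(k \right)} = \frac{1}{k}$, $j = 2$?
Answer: $-1937 - \frac{\sqrt{14110}}{166} \approx -1937.7$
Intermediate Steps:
$S{\left(p,d \right)} = \sqrt{\frac{1}{2} + p}$ ($S{\left(p,d \right)} = \sqrt{p + \frac{1}{2}} = \sqrt{\frac{1}{2} + p}$)
$-1937 - S{\left(\frac{1}{23 + 60},23 \right)} = -1937 - \frac{\sqrt{2 + \frac{4}{23 + 60}}}{2} = -1937 - \frac{\sqrt{2 + \frac{4}{83}}}{2} = -1937 - \frac{\sqrt{\frac{170}{83}}}{2} = -1937 - \frac{\frac{1}{83} \sqrt{14110}}{2} = -1937 - \frac{\sqrt{14110}}{166}$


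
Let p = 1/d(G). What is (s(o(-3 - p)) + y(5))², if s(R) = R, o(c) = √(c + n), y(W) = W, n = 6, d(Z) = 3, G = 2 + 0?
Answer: 83/3 + 20*√6/3 ≈ 43.997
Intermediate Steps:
G = 2
p = ⅓ (p = 1/3 = ⅓ ≈ 0.33333)
o(c) = √(6 + c) (o(c) = √(c + 6) = √(6 + c))
(s(o(-3 - p)) + y(5))² = (√(6 + (-3 - 1*⅓)) + 5)² = (√(6 + (-3 - ⅓)) + 5)² = (√(6 - 10/3) + 5)² = (√(8/3) + 5)² = (2*√6/3 + 5)² = (5 + 2*√6/3)²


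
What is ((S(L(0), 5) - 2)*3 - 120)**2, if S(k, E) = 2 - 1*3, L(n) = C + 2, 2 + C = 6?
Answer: 16641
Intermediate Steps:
C = 4 (C = -2 + 6 = 4)
L(n) = 6 (L(n) = 4 + 2 = 6)
S(k, E) = -1 (S(k, E) = 2 - 3 = -1)
((S(L(0), 5) - 2)*3 - 120)**2 = ((-1 - 2)*3 - 120)**2 = (-3*3 - 120)**2 = (-9 - 120)**2 = (-129)**2 = 16641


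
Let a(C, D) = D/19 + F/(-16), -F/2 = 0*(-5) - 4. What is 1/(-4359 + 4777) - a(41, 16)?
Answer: -71/209 ≈ -0.33971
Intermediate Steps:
F = 8 (F = -2*(0*(-5) - 4) = -2*(0 - 4) = -2*(-4) = 8)
a(C, D) = -½ + D/19 (a(C, D) = D/19 + 8/(-16) = D*(1/19) + 8*(-1/16) = D/19 - ½ = -½ + D/19)
1/(-4359 + 4777) - a(41, 16) = 1/(-4359 + 4777) - (-½ + (1/19)*16) = 1/418 - (-½ + 16/19) = 1/418 - 1*13/38 = 1/418 - 13/38 = -71/209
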